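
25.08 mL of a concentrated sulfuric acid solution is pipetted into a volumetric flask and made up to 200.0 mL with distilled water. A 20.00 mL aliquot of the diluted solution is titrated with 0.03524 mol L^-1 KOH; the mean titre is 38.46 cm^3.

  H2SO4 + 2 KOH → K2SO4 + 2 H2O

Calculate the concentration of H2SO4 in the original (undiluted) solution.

0.2702 mol/L

n(KOH) = 0.03846 × 0.03524 = 1.355 × 10^-3 mol
From the 1:2 ratio, n(H2SO4) in the aliquot = 1/2 × 1.355 × 10^-3 = 6.777 × 10^-4 mol
[H2SO4]_dilute = 6.777 × 10^-4 / 0.02000 = 0.03388 mol/L
Dilution factor = 200.0 / 25.08 = 7.974
[H2SO4]_stock = 0.03388 × 7.974 = 0.2702 mol/L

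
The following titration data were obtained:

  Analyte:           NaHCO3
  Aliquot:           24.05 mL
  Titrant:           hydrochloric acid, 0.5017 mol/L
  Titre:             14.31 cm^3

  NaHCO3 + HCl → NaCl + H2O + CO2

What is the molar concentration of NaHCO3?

n(HCl) = 0.01431 L × 0.5017 mol/L = 7.179 × 10^-3 mol
n(NaHCO3) = 7.179 × 10^-3 mol (1:1 mole ratio)
[NaHCO3] = 7.179 × 10^-3 mol / 0.02405 L = 0.2985 mol/L

0.2985 mol/L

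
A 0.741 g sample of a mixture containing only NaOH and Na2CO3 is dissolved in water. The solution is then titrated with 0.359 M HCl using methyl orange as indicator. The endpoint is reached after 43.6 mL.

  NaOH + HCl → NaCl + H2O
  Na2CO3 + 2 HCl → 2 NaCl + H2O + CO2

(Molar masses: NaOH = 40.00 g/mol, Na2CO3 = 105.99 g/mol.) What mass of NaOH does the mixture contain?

0.272 g

n(HCl) = 0.0436 × 0.359 = 0.0157 mol
Let x = n(NaOH), y = n(Na2CO3).
Titrant: 1x + 2y = 0.0157;  mass: 40.00x + 105.99y = 0.741
Solving, x = 6.81 × 10^-3 mol, y = 4.42 × 10^-3 mol
mass of NaOH = 6.81 × 10^-3 × 40.00 = 0.272 g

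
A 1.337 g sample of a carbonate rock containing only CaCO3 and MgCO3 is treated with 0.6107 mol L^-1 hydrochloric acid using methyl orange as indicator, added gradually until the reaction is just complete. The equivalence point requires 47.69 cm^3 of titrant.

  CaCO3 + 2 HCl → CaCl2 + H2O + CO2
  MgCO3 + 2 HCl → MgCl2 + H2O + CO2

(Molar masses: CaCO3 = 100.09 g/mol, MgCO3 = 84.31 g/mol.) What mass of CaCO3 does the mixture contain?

0.6931 g

n(HCl) = 0.04769 × 0.6107 = 0.02912 mol
Let x = n(CaCO3), y = n(MgCO3).
Titrant: 2x + 2y = 0.02912;  mass: 100.09x + 84.31y = 1.337
Solving, x = 6.924 × 10^-3 mol, y = 7.638 × 10^-3 mol
mass of CaCO3 = 6.924 × 10^-3 × 100.09 = 0.6931 g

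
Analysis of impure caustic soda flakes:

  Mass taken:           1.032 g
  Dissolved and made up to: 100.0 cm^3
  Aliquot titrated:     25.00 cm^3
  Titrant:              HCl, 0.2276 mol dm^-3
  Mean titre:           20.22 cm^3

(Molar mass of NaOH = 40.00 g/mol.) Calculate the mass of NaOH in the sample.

0.7363 g

NaOH + HCl → NaCl + H2O
n(HCl) per titration = 0.02022 × 0.2276 = 4.602 × 10^-3 mol
n(NaOH) in each aliquot = 4.602 × 10^-3 mol (1:1 ratio)
n(NaOH) in the whole flask = 4.602 × 10^-3 × 100.0/25.00 = 0.01841 mol
mass of NaOH = 0.01841 × 40.00 = 0.7363 g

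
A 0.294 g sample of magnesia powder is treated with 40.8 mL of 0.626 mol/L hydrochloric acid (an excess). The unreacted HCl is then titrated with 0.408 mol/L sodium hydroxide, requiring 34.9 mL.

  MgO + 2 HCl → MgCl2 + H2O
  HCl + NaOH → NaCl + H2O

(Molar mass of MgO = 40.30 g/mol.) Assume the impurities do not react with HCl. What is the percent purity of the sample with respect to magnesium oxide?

77.5 %

n(HCl) added = 0.0408 × 0.626 = 0.0255 mol
n(NaOH) used in back-titration = 0.0349 × 0.408 = 0.0142 mol
n(HCl) left over = 0.0142 mol (1:1 ratio)
n(HCl) consumed by analyte = 0.0255 − 0.0142 = 0.0113 mol
From the 1:2 ratio, n(MgO) = 1/2 × 0.0113 = 5.65 × 10^-3 mol
mass of MgO = 5.65 × 10^-3 × 40.30 = 0.228 g
% MgO = 0.228 / 0.294 × 100 = 77.5 %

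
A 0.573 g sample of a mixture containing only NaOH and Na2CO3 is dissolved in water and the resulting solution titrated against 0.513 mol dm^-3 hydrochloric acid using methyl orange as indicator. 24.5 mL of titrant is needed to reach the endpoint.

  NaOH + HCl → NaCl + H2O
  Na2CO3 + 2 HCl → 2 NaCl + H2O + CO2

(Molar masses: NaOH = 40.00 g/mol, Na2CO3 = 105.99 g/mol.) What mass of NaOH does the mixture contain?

0.286 g

n(HCl) = 0.0245 × 0.513 = 0.0126 mol
Let x = n(NaOH), y = n(Na2CO3).
Titrant: 1x + 2y = 0.0126;  mass: 40.00x + 105.99y = 0.573
Solving, x = 7.16 × 10^-3 mol, y = 2.70 × 10^-3 mol
mass of NaOH = 7.16 × 10^-3 × 40.00 = 0.286 g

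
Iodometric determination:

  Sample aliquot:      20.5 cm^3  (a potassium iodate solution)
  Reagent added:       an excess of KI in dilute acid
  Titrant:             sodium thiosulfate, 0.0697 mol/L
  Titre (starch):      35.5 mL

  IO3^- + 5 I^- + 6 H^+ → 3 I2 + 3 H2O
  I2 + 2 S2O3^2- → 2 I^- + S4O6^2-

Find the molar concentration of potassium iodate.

0.0201 mol/L

n(S2O3^2-) = 0.0355 × 0.0697 = 2.47 × 10^-3 mol
n(I2) = n(S2O3^2-)/2 = 1.24 × 10^-3 mol
From the 1:3 ratio, n(IO3^-) in the aliquot = 1/3 × 1.24 × 10^-3 = 4.12 × 10^-4 mol
[IO3^-] = 4.12 × 10^-4 / 0.0205 = 0.0201 mol/L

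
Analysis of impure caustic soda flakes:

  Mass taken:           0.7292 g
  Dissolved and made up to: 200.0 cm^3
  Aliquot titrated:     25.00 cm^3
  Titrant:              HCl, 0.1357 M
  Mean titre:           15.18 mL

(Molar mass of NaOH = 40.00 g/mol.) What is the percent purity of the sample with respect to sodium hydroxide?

NaOH + HCl → NaCl + H2O
n(HCl) per titration = 0.01518 × 0.1357 = 2.060 × 10^-3 mol
n(NaOH) in each aliquot = 2.060 × 10^-3 mol (1:1 ratio)
n(NaOH) in the whole flask = 2.060 × 10^-3 × 200.0/25.00 = 0.01648 mol
mass of NaOH = 0.01648 × 40.00 = 0.6592 g
% NaOH = 0.6592 / 0.7292 × 100 = 90.40 %

90.40 %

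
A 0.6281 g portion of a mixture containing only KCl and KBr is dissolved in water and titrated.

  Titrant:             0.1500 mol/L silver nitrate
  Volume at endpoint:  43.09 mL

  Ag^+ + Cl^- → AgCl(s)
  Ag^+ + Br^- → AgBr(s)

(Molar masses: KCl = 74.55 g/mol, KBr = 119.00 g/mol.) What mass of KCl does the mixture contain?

n(AgNO3) = 0.04309 × 0.1500 = 6.464 × 10^-3 mol
Let x = n(KCl), y = n(KBr).
Titrant: 1x + 1y = 6.464 × 10^-3;  mass: 74.55x + 119.00y = 0.6281
Solving, x = 3.173 × 10^-3 mol, y = 3.290 × 10^-3 mol
mass of KCl = 3.173 × 10^-3 × 74.55 = 0.2366 g

0.2366 g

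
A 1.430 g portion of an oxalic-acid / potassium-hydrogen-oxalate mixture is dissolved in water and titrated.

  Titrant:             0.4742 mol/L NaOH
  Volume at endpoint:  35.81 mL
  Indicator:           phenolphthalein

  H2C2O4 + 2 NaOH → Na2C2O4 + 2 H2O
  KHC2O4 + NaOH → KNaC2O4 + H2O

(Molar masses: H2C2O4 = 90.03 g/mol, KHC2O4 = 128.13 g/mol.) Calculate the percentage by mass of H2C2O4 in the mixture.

n(NaOH) = 0.03581 × 0.4742 = 0.01698 mol
Let x = n(H2C2O4), y = n(KHC2O4).
Titrant: 2x + 1y = 0.01698;  mass: 90.03x + 128.13y = 1.430
Solving, x = 4.486 × 10^-3 mol, y = 8.008 × 10^-3 mol
mass of H2C2O4 = 4.486 × 10^-3 × 90.03 = 0.4039 g
% H2C2O4 = 0.4039 / 1.430 × 100 = 28.25 %

28.25 %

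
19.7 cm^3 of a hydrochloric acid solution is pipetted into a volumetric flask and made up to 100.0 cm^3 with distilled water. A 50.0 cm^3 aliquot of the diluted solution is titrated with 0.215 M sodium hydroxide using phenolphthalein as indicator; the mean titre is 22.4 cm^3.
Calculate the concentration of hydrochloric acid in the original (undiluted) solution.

HCl + NaOH → NaCl + H2O
n(NaOH) = 0.0224 × 0.215 = 4.82 × 10^-3 mol
n(HCl) in the aliquot = 4.82 × 10^-3 mol (1:1 ratio)
[HCl]_dilute = 4.82 × 10^-3 / 0.0500 = 0.0963 mol/L
Dilution factor = 100.0 / 19.7 = 5.076
[HCl]_stock = 0.0963 × 5.076 = 0.489 mol/L

0.489 M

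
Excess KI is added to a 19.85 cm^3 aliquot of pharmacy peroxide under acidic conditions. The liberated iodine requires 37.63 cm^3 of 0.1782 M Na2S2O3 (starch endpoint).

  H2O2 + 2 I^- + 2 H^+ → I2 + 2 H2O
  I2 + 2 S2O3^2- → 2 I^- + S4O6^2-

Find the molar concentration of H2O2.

0.1689 M

n(S2O3^2-) = 0.03763 × 0.1782 = 6.706 × 10^-3 mol
n(I2) = n(S2O3^2-)/2 = 3.353 × 10^-3 mol
n(H2O2) in the aliquot = 3.353 × 10^-3 mol (1:1 ratio)
[H2O2] = 3.353 × 10^-3 / 0.01985 = 0.1689 mol/L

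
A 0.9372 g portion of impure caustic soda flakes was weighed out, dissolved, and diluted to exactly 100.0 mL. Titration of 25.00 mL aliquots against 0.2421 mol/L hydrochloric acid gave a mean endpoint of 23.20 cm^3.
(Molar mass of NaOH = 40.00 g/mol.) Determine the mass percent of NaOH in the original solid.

95.89 %

NaOH + HCl → NaCl + H2O
n(HCl) per titration = 0.02320 × 0.2421 = 5.617 × 10^-3 mol
n(NaOH) in each aliquot = 5.617 × 10^-3 mol (1:1 ratio)
n(NaOH) in the whole flask = 5.617 × 10^-3 × 100.0/25.00 = 0.02247 mol
mass of NaOH = 0.02247 × 40.00 = 0.8987 g
% NaOH = 0.8987 / 0.9372 × 100 = 95.89 %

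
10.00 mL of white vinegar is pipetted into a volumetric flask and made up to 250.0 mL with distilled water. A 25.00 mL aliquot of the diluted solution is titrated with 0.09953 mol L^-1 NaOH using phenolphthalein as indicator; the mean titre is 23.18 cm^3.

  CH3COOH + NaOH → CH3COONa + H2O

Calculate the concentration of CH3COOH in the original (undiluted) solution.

2.307 mol/L

n(NaOH) = 0.02318 × 0.09953 = 2.307 × 10^-3 mol
n(CH3COOH) in the aliquot = 2.307 × 10^-3 mol (1:1 ratio)
[CH3COOH]_dilute = 2.307 × 10^-3 / 0.02500 = 0.09228 mol/L
Dilution factor = 250.0 / 10.00 = 25.00
[CH3COOH]_stock = 0.09228 × 25.00 = 2.307 mol/L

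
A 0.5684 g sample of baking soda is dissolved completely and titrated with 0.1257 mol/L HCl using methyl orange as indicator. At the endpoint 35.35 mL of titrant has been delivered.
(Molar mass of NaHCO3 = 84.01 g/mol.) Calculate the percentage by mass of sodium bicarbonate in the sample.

NaHCO3 + HCl → NaCl + H2O + CO2
n(HCl) = 0.03535 L × 0.1257 mol/L = 4.443 × 10^-3 mol
n(NaHCO3) = 4.443 × 10^-3 mol (1:1 ratio)
mass of NaHCO3 = 4.443 × 10^-3 × 84.01 g/mol = 0.3733 g
% NaHCO3 = 0.3733 / 0.5684 × 100 = 65.68 %

65.68 %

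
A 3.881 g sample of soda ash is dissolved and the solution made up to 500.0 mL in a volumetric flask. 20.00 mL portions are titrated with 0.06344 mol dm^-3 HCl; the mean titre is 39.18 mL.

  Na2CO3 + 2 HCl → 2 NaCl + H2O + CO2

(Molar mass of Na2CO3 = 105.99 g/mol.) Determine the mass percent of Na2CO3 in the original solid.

n(HCl) per titration = 0.03918 × 0.06344 = 2.486 × 10^-3 mol
From the 1:2 ratio, n(Na2CO3) in each aliquot = 1/2 × 2.486 × 10^-3 = 1.243 × 10^-3 mol
n(Na2CO3) in the whole flask = 1.243 × 10^-3 × 500.0/20.00 = 0.03107 mol
mass of Na2CO3 = 0.03107 × 105.99 = 3.293 g
% Na2CO3 = 3.293 / 3.881 × 100 = 84.85 %

84.85 %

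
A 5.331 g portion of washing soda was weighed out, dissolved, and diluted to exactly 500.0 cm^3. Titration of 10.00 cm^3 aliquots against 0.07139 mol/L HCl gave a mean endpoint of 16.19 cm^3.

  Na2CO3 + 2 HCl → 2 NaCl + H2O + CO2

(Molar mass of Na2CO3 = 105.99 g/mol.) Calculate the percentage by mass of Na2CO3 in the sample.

57.45 %

n(HCl) per titration = 0.01619 × 0.07139 = 1.156 × 10^-3 mol
From the 1:2 ratio, n(Na2CO3) in each aliquot = 1/2 × 1.156 × 10^-3 = 5.779 × 10^-4 mol
n(Na2CO3) in the whole flask = 5.779 × 10^-4 × 500.0/10.00 = 0.02890 mol
mass of Na2CO3 = 0.02890 × 105.99 = 3.063 g
% Na2CO3 = 3.063 / 5.331 × 100 = 57.45 %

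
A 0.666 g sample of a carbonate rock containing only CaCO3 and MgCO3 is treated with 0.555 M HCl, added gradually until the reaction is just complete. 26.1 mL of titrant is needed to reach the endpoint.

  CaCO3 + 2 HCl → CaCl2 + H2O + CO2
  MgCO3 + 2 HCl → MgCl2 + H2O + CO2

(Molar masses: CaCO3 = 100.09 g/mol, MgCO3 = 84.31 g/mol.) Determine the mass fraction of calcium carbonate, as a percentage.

52.7 %

n(HCl) = 0.0261 × 0.555 = 0.0145 mol
Let x = n(CaCO3), y = n(MgCO3).
Titrant: 2x + 2y = 0.0145;  mass: 100.09x + 84.31y = 0.666
Solving, x = 3.51 × 10^-3 mol, y = 3.73 × 10^-3 mol
mass of CaCO3 = 3.51 × 10^-3 × 100.09 = 0.351 g
% CaCO3 = 0.351 / 0.666 × 100 = 52.7 %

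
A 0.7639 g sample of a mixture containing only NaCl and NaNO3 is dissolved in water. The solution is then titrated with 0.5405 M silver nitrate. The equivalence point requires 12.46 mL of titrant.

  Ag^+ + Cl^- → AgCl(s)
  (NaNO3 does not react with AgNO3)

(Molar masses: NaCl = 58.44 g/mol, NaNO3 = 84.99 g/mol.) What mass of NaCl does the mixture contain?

n(AgNO3) = 0.01246 × 0.5405 = 6.735 × 10^-3 mol
Let x = n(NaCl), y = n(NaNO3).
Titrant: 1x = 6.735 × 10^-3;  mass: 58.44x + 84.99y = 0.7639
Solving, x = 6.735 × 10^-3 mol, y = 4.357 × 10^-3 mol
mass of NaCl = 6.735 × 10^-3 × 58.44 = 0.3936 g

0.3936 g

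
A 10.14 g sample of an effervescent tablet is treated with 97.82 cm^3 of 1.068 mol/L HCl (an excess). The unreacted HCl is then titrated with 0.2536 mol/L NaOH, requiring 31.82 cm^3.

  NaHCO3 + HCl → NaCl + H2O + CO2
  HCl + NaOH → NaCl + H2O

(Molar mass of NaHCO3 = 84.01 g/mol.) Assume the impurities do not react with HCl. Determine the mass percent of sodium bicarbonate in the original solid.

79.87 %

n(HCl) added = 0.09782 × 1.068 = 0.1045 mol
n(NaOH) used in back-titration = 0.03182 × 0.2536 = 8.070 × 10^-3 mol
n(HCl) left over = 8.070 × 10^-3 mol (1:1 ratio)
n(HCl) consumed by analyte = 0.1045 − 8.070 × 10^-3 = 0.09640 mol
n(NaHCO3) = 0.09640 mol (1:1 ratio)
mass of NaHCO3 = 0.09640 × 84.01 = 8.099 g
% NaHCO3 = 8.099 / 10.14 × 100 = 79.87 %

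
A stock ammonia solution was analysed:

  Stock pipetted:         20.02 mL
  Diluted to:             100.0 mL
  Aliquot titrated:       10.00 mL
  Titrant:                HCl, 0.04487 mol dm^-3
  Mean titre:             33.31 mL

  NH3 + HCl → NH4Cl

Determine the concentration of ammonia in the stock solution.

0.7466 mol/L

n(HCl) = 0.03331 × 0.04487 = 1.495 × 10^-3 mol
n(NH3) in the aliquot = 1.495 × 10^-3 mol (1:1 ratio)
[NH3]_dilute = 1.495 × 10^-3 / 0.01000 = 0.1495 mol/L
Dilution factor = 100.0 / 20.02 = 4.995
[NH3]_stock = 0.1495 × 4.995 = 0.7466 mol/L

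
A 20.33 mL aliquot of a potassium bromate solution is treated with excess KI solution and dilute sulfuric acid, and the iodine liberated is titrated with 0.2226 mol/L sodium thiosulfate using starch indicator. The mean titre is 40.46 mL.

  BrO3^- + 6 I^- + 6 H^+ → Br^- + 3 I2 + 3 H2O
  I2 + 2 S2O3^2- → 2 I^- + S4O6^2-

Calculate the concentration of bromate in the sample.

0.07384 mol/L

n(S2O3^2-) = 0.04046 × 0.2226 = 9.006 × 10^-3 mol
n(I2) = n(S2O3^2-)/2 = 4.503 × 10^-3 mol
From the 1:3 ratio, n(BrO3^-) in the aliquot = 1/3 × 4.503 × 10^-3 = 1.501 × 10^-3 mol
[BrO3^-] = 1.501 × 10^-3 / 0.02033 = 0.07384 mol/L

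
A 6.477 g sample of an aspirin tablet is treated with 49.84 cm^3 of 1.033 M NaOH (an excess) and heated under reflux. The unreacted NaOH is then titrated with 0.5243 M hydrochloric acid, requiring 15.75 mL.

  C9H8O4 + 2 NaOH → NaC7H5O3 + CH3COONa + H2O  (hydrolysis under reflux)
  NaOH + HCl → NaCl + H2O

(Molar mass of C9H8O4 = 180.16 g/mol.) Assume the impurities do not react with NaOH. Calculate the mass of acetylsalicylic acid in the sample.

n(NaOH) added = 0.04984 × 1.033 = 0.05148 mol
n(HCl) used in back-titration = 0.01575 × 0.5243 = 8.258 × 10^-3 mol
n(NaOH) left over = 8.258 × 10^-3 mol (1:1 ratio)
n(NaOH) consumed by analyte = 0.05148 − 8.258 × 10^-3 = 0.04323 mol
From the 1:2 ratio, n(C9H8O4) = 1/2 × 0.04323 = 0.02161 mol
mass of C9H8O4 = 0.02161 × 180.16 = 3.894 g

3.894 g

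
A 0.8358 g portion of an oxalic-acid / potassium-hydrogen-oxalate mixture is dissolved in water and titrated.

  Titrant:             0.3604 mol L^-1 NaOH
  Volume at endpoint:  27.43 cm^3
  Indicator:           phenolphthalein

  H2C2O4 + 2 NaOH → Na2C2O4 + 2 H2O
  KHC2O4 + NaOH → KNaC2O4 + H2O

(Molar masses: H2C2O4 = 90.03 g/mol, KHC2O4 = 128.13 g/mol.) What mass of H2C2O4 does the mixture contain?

0.2334 g

n(NaOH) = 0.02743 × 0.3604 = 9.886 × 10^-3 mol
Let x = n(H2C2O4), y = n(KHC2O4).
Titrant: 2x + 1y = 9.886 × 10^-3;  mass: 90.03x + 128.13y = 0.8358
Solving, x = 2.592 × 10^-3 mol, y = 4.702 × 10^-3 mol
mass of H2C2O4 = 2.592 × 10^-3 × 90.03 = 0.2334 g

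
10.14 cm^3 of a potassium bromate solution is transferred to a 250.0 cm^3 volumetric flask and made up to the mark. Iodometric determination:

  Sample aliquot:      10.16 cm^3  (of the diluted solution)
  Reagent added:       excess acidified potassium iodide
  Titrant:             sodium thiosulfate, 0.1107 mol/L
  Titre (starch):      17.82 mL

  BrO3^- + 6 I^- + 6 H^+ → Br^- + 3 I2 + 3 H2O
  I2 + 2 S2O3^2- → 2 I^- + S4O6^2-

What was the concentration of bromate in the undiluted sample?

n(S2O3^2-) = 0.01782 × 0.1107 = 1.973 × 10^-3 mol
n(I2) = n(S2O3^2-)/2 = 9.863 × 10^-4 mol
From the 1:3 ratio, n(BrO3^-) in the aliquot = 1/3 × 9.863 × 10^-4 = 3.288 × 10^-4 mol
[BrO3^-]_dilute = 3.288 × 10^-4 / 0.01016 = 0.03236 mol/L
[BrO3^-]_original = 0.03236 × 250.0/10.14 = 0.7978 mol/L

0.7978 mol/L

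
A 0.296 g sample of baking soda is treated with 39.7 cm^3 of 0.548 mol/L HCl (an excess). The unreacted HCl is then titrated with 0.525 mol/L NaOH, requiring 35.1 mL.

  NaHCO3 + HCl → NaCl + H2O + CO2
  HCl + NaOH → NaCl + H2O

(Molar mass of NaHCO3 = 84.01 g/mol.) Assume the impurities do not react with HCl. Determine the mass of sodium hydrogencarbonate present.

n(HCl) added = 0.0397 × 0.548 = 0.0218 mol
n(NaOH) used in back-titration = 0.0351 × 0.525 = 0.0184 mol
n(HCl) left over = 0.0184 mol (1:1 ratio)
n(HCl) consumed by analyte = 0.0218 − 0.0184 = 3.33 × 10^-3 mol
n(NaHCO3) = 3.33 × 10^-3 mol (1:1 ratio)
mass of NaHCO3 = 3.33 × 10^-3 × 84.01 = 0.280 g

0.280 g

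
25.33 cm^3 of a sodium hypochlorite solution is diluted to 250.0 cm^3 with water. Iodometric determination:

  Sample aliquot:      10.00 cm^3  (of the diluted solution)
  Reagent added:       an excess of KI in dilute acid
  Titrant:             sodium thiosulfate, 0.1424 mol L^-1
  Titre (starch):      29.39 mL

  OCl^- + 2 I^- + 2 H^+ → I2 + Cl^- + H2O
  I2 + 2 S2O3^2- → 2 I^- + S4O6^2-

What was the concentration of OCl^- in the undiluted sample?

n(S2O3^2-) = 0.02939 × 0.1424 = 4.185 × 10^-3 mol
n(I2) = n(S2O3^2-)/2 = 2.093 × 10^-3 mol
n(OCl^-) in the aliquot = 2.093 × 10^-3 mol (1:1 ratio)
[OCl^-]_dilute = 2.093 × 10^-3 / 0.01000 = 0.2093 mol/L
[OCl^-]_original = 0.2093 × 250.0/25.33 = 2.065 mol/L

2.065 mol/L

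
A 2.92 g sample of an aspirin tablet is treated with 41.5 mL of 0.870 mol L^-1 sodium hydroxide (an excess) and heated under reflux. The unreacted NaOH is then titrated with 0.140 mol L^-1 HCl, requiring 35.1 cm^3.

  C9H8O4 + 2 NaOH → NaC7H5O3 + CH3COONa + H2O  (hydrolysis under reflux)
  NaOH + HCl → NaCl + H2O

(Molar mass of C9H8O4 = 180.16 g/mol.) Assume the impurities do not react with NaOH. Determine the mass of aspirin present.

n(NaOH) added = 0.0415 × 0.870 = 0.0361 mol
n(HCl) used in back-titration = 0.0351 × 0.140 = 4.91 × 10^-3 mol
n(NaOH) left over = 4.91 × 10^-3 mol (1:1 ratio)
n(NaOH) consumed by analyte = 0.0361 − 4.91 × 10^-3 = 0.0312 mol
From the 1:2 ratio, n(C9H8O4) = 1/2 × 0.0312 = 0.0156 mol
mass of C9H8O4 = 0.0156 × 180.16 = 2.81 g

2.81 g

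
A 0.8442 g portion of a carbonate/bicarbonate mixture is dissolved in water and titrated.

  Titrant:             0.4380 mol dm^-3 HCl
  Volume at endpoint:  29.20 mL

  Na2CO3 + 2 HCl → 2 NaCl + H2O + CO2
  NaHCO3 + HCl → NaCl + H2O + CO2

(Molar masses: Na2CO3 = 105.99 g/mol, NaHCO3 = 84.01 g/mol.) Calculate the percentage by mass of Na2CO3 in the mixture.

46.60 %

n(HCl) = 0.02920 × 0.4380 = 0.01279 mol
Let x = n(Na2CO3), y = n(NaHCO3).
Titrant: 2x + 1y = 0.01279;  mass: 105.99x + 84.01y = 0.8442
Solving, x = 3.712 × 10^-3 mol, y = 5.366 × 10^-3 mol
mass of Na2CO3 = 3.712 × 10^-3 × 105.99 = 0.3934 g
% Na2CO3 = 0.3934 / 0.8442 × 100 = 46.60 %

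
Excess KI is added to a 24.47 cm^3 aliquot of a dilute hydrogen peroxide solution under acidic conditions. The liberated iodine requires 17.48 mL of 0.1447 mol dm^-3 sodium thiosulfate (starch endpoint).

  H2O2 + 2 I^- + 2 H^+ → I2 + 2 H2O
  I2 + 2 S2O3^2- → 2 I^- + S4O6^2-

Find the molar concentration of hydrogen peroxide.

0.05168 mol/L

n(S2O3^2-) = 0.01748 × 0.1447 = 2.529 × 10^-3 mol
n(I2) = n(S2O3^2-)/2 = 1.265 × 10^-3 mol
n(H2O2) in the aliquot = 1.265 × 10^-3 mol (1:1 ratio)
[H2O2] = 1.265 × 10^-3 / 0.02447 = 0.05168 mol/L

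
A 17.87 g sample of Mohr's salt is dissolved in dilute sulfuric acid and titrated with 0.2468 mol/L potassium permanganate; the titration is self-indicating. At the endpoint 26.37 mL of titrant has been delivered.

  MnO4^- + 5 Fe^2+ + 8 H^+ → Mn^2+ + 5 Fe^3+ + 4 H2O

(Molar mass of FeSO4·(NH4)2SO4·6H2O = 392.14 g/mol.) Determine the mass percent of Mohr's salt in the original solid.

n(KMnO4) = 0.02637 L × 0.2468 mol/L = 6.508 × 10^-3 mol
From the 5:1 ratio, n(FeSO4·(NH4)2SO4·6H2O) = 5/1 × 6.508 × 10^-3 = 0.03254 mol
mass of FeSO4·(NH4)2SO4·6H2O = 0.03254 × 392.14 g/mol = 12.76 g
% FeSO4·(NH4)2SO4·6H2O = 12.76 / 17.87 × 100 = 71.41 %

71.41 %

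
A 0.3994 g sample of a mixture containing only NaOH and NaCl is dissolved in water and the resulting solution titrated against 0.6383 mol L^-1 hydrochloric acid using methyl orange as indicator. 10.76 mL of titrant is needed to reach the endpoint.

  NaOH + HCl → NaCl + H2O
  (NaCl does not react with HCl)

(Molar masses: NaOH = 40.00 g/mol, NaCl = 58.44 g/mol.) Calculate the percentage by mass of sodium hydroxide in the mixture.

n(HCl) = 0.01076 × 0.6383 = 6.868 × 10^-3 mol
Let x = n(NaOH), y = n(NaCl).
Titrant: 1x = 6.868 × 10^-3;  mass: 40.00x + 58.44y = 0.3994
Solving, x = 6.868 × 10^-3 mol, y = 2.133 × 10^-3 mol
mass of NaOH = 6.868 × 10^-3 × 40.00 = 0.2747 g
% NaOH = 0.2747 / 0.3994 × 100 = 68.78 %

68.78 %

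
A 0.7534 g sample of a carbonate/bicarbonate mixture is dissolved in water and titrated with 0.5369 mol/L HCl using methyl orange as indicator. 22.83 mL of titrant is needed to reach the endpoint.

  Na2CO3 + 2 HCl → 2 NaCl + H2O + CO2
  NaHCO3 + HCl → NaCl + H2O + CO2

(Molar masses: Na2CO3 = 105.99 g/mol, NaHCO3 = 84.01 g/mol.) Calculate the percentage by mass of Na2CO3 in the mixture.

62.67 %

n(HCl) = 0.02283 × 0.5369 = 0.01226 mol
Let x = n(Na2CO3), y = n(NaHCO3).
Titrant: 2x + 1y = 0.01226;  mass: 105.99x + 84.01y = 0.7534
Solving, x = 4.455 × 10^-3 mol, y = 3.347 × 10^-3 mol
mass of Na2CO3 = 4.455 × 10^-3 × 105.99 = 0.4722 g
% Na2CO3 = 0.4722 / 0.7534 × 100 = 62.67 %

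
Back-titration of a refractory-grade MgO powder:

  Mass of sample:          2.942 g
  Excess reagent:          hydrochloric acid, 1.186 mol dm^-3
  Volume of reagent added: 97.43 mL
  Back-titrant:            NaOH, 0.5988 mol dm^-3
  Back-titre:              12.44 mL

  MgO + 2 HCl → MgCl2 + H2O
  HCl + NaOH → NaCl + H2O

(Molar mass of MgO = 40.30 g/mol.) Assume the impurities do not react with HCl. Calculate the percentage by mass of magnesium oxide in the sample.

n(HCl) added = 0.09743 × 1.186 = 0.1156 mol
n(NaOH) used in back-titration = 0.01244 × 0.5988 = 7.449 × 10^-3 mol
n(HCl) left over = 7.449 × 10^-3 mol (1:1 ratio)
n(HCl) consumed by analyte = 0.1156 − 7.449 × 10^-3 = 0.1081 mol
From the 1:2 ratio, n(MgO) = 1/2 × 0.1081 = 0.05405 mol
mass of MgO = 0.05405 × 40.30 = 2.178 g
% MgO = 2.178 / 2.942 × 100 = 74.04 %

74.04 %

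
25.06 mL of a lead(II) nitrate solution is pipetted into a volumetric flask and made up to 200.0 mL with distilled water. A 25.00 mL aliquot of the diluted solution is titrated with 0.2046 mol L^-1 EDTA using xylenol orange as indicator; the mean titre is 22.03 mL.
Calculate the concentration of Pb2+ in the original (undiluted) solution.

Pb^2+ + EDTA^4- → [Pb(EDTA)]^2-
n(EDTA) = 0.02203 × 0.2046 = 4.507 × 10^-3 mol
n(Pb2+) in the aliquot = 4.507 × 10^-3 mol (1:1 ratio)
[Pb2+]_dilute = 4.507 × 10^-3 / 0.02500 = 0.1803 mol/L
Dilution factor = 200.0 / 25.06 = 7.981
[Pb2+]_stock = 0.1803 × 7.981 = 1.439 mol/L

1.439 mol/L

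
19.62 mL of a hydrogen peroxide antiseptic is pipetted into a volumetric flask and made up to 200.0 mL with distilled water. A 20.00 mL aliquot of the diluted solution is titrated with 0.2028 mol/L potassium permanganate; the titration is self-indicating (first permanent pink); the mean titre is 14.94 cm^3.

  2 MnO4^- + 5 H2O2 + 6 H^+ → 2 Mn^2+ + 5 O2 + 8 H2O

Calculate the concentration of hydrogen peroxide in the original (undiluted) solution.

3.861 mol/L

n(KMnO4) = 0.01494 × 0.2028 = 3.030 × 10^-3 mol
From the 5:2 ratio, n(H2O2) in the aliquot = 5/2 × 3.030 × 10^-3 = 7.575 × 10^-3 mol
[H2O2]_dilute = 7.575 × 10^-3 / 0.02000 = 0.3787 mol/L
Dilution factor = 200.0 / 19.62 = 10.19
[H2O2]_stock = 0.3787 × 10.19 = 3.861 mol/L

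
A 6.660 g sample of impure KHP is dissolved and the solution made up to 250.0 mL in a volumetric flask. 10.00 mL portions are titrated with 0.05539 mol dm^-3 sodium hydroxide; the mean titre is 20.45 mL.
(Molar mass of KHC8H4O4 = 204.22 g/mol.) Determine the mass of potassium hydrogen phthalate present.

5.783 g

KHC8H4O4 + NaOH → KNaC8H4O4 + H2O
n(NaOH) per titration = 0.02045 × 0.05539 = 1.133 × 10^-3 mol
n(KHC8H4O4) in each aliquot = 1.133 × 10^-3 mol (1:1 ratio)
n(KHC8H4O4) in the whole flask = 1.133 × 10^-3 × 250.0/10.00 = 0.02832 mol
mass of KHC8H4O4 = 0.02832 × 204.22 = 5.783 g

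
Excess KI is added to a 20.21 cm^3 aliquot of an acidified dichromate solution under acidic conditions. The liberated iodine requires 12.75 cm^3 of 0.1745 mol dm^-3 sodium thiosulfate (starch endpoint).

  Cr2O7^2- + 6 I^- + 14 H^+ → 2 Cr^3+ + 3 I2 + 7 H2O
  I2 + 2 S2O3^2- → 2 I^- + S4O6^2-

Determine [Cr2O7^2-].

0.01835 mol/L

n(S2O3^2-) = 0.01275 × 0.1745 = 2.225 × 10^-3 mol
n(I2) = n(S2O3^2-)/2 = 1.112 × 10^-3 mol
From the 1:3 ratio, n(Cr2O7^2-) in the aliquot = 1/3 × 1.112 × 10^-3 = 3.708 × 10^-4 mol
[Cr2O7^2-] = 3.708 × 10^-4 / 0.02021 = 0.01835 mol/L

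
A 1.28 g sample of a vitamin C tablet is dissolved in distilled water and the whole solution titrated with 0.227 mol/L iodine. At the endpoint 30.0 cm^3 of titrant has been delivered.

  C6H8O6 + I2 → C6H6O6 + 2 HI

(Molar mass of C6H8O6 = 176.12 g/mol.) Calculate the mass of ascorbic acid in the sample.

n(I2) = 0.0300 L × 0.227 mol/L = 6.81 × 10^-3 mol
n(C6H8O6) = 6.81 × 10^-3 mol (1:1 ratio)
mass of C6H8O6 = 6.81 × 10^-3 × 176.12 g/mol = 1.20 g

1.20 g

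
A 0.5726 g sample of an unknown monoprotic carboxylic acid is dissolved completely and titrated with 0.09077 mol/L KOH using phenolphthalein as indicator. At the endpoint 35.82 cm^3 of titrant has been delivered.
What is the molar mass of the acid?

176.1 g/mol

n(KOH) = 0.03582 L × 0.09077 mol/L = 3.251 × 10^-3 mol
n(HA) = 3.251 × 10^-3 mol (1:1 ratio)
M = m / n = 0.5726 g / 3.251 × 10^-3 mol = 176.1 g/mol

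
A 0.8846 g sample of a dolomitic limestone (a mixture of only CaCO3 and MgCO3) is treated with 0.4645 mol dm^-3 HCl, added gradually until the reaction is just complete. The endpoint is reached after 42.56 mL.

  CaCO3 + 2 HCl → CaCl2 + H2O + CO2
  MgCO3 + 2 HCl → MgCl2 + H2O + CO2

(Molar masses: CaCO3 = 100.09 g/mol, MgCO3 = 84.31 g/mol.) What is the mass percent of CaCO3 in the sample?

36.74 %

n(HCl) = 0.04256 × 0.4645 = 0.01977 mol
Let x = n(CaCO3), y = n(MgCO3).
Titrant: 2x + 2y = 0.01977;  mass: 100.09x + 84.31y = 0.8846
Solving, x = 3.247 × 10^-3 mol, y = 6.638 × 10^-3 mol
mass of CaCO3 = 3.247 × 10^-3 × 100.09 = 0.3250 g
% CaCO3 = 0.3250 / 0.8846 × 100 = 36.74 %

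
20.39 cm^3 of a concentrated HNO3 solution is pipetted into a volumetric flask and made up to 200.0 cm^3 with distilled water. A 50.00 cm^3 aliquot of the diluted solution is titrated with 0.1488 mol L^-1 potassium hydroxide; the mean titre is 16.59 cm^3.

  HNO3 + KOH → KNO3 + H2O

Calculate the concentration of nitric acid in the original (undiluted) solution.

0.4843 mol/L

n(KOH) = 0.01659 × 0.1488 = 2.469 × 10^-3 mol
n(HNO3) in the aliquot = 2.469 × 10^-3 mol (1:1 ratio)
[HNO3]_dilute = 2.469 × 10^-3 / 0.05000 = 0.04937 mol/L
Dilution factor = 200.0 / 20.39 = 9.809
[HNO3]_stock = 0.04937 × 9.809 = 0.4843 mol/L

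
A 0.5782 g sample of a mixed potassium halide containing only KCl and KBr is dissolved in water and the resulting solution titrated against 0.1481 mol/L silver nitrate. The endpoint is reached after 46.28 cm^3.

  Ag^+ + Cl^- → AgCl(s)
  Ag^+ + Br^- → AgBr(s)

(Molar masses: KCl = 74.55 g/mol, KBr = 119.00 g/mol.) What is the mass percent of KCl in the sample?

n(AgNO3) = 0.04628 × 0.1481 = 6.854 × 10^-3 mol
Let x = n(KCl), y = n(KBr).
Titrant: 1x + 1y = 6.854 × 10^-3;  mass: 74.55x + 119.00y = 0.5782
Solving, x = 5.342 × 10^-3 mol, y = 1.512 × 10^-3 mol
mass of KCl = 5.342 × 10^-3 × 74.55 = 0.3982 g
% KCl = 0.3982 / 0.5782 × 100 = 68.87 %

68.87 %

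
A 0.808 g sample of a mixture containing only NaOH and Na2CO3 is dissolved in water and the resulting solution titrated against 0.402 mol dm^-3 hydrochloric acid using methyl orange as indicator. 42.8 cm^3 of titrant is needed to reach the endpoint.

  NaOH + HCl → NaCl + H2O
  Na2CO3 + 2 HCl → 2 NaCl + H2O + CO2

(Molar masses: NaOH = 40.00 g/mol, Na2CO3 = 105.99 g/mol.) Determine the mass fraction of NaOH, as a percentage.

39.5 %

n(HCl) = 0.0428 × 0.402 = 0.0172 mol
Let x = n(NaOH), y = n(Na2CO3).
Titrant: 1x + 2y = 0.0172;  mass: 40.00x + 105.99y = 0.808
Solving, x = 7.99 × 10^-3 mol, y = 4.61 × 10^-3 mol
mass of NaOH = 7.99 × 10^-3 × 40.00 = 0.320 g
% NaOH = 0.320 / 0.808 × 100 = 39.5 %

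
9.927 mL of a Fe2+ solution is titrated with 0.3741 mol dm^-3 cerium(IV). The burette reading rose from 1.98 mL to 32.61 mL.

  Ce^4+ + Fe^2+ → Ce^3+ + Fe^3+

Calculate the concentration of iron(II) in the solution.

n(Ce4+) = 0.03063 L × 0.3741 mol/L = 0.01146 mol
n(Fe2+) = 0.01146 mol (1:1 mole ratio)
[Fe2+] = 0.01146 mol / 0.009927 L = 1.154 mol/L

1.154 mol/L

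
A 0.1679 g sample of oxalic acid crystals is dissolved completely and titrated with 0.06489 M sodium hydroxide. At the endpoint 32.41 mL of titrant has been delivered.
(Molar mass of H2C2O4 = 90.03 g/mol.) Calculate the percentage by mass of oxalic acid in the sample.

56.38 %

H2C2O4 + 2 NaOH → Na2C2O4 + 2 H2O
n(NaOH) = 0.03241 L × 0.06489 mol/L = 2.103 × 10^-3 mol
From the 1:2 ratio, n(H2C2O4) = 1/2 × 2.103 × 10^-3 = 1.052 × 10^-3 mol
mass of H2C2O4 = 1.052 × 10^-3 × 90.03 g/mol = 0.09467 g
% H2C2O4 = 0.09467 / 0.1679 × 100 = 56.38 %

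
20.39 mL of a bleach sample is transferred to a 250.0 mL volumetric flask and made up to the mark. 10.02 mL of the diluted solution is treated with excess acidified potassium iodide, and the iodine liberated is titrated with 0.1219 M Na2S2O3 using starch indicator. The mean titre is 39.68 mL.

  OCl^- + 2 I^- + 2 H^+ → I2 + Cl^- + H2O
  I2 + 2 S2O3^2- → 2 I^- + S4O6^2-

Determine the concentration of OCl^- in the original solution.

n(S2O3^2-) = 0.03968 × 0.1219 = 4.837 × 10^-3 mol
n(I2) = n(S2O3^2-)/2 = 2.418 × 10^-3 mol
n(OCl^-) in the aliquot = 2.418 × 10^-3 mol (1:1 ratio)
[OCl^-]_dilute = 2.418 × 10^-3 / 0.01002 = 0.2414 mol/L
[OCl^-]_original = 0.2414 × 250.0/20.39 = 2.959 mol/L

2.959 M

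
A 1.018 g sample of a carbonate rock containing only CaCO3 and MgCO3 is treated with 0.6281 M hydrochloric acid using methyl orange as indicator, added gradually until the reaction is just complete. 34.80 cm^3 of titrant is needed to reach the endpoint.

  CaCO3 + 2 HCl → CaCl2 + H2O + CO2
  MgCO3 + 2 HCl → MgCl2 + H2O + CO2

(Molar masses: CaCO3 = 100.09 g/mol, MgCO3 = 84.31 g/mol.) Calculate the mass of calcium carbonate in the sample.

0.6126 g

n(HCl) = 0.03480 × 0.6281 = 0.02186 mol
Let x = n(CaCO3), y = n(MgCO3).
Titrant: 2x + 2y = 0.02186;  mass: 100.09x + 84.31y = 1.018
Solving, x = 6.120 × 10^-3 mol, y = 4.808 × 10^-3 mol
mass of CaCO3 = 6.120 × 10^-3 × 100.09 = 0.6126 g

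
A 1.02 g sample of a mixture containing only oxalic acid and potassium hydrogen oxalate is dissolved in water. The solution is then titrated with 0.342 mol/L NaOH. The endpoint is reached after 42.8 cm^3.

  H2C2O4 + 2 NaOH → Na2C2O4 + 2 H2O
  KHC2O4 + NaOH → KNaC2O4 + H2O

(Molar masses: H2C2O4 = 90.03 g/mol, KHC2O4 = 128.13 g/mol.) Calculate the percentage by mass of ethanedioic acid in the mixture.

n(NaOH) = 0.0428 × 0.342 = 0.0146 mol
Let x = n(H2C2O4), y = n(KHC2O4).
Titrant: 2x + 1y = 0.0146;  mass: 90.03x + 128.13y = 1.02
Solving, x = 5.15 × 10^-3 mol, y = 4.34 × 10^-3 mol
mass of H2C2O4 = 5.15 × 10^-3 × 90.03 = 0.463 g
% H2C2O4 = 0.463 / 1.02 × 100 = 45.4 %

45.4 %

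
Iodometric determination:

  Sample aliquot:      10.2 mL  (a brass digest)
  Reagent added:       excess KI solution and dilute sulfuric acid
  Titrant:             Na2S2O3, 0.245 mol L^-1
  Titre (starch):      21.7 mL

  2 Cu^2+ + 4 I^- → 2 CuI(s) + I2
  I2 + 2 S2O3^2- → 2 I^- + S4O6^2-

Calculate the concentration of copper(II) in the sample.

0.521 mol/L

n(S2O3^2-) = 0.0217 × 0.245 = 5.32 × 10^-3 mol
n(I2) = n(S2O3^2-)/2 = 2.66 × 10^-3 mol
From the 2:1 ratio, n(Cu2+) in the aliquot = 2/1 × 2.66 × 10^-3 = 5.32 × 10^-3 mol
[Cu2+] = 5.32 × 10^-3 / 0.0102 = 0.521 mol/L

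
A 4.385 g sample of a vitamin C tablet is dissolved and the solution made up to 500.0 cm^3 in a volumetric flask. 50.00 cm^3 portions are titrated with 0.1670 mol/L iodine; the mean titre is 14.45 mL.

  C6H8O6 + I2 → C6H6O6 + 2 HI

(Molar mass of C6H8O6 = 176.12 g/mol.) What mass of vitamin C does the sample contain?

n(I2) per titration = 0.01445 × 0.1670 = 2.413 × 10^-3 mol
n(C6H8O6) in each aliquot = 2.413 × 10^-3 mol (1:1 ratio)
n(C6H8O6) in the whole flask = 2.413 × 10^-3 × 500.0/50.00 = 0.02413 mol
mass of C6H8O6 = 0.02413 × 176.12 = 4.250 g

4.250 g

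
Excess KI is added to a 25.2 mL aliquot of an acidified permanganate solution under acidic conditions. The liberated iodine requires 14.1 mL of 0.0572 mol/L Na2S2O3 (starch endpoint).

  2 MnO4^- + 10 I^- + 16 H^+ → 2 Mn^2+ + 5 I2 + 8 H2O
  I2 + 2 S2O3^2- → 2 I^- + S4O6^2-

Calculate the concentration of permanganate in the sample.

n(S2O3^2-) = 0.0141 × 0.0572 = 8.07 × 10^-4 mol
n(I2) = n(S2O3^2-)/2 = 4.03 × 10^-4 mol
From the 2:5 ratio, n(MnO4^-) in the aliquot = 2/5 × 4.03 × 10^-4 = 1.61 × 10^-4 mol
[MnO4^-] = 1.61 × 10^-4 / 0.0252 = 0.00640 mol/L

0.00640 mol/L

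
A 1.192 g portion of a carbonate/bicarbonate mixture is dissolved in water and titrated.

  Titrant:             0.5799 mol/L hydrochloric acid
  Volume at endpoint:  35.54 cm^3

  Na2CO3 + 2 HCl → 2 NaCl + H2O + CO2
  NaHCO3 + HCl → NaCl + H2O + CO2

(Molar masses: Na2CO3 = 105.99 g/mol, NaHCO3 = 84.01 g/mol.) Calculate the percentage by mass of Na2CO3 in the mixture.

77.32 %

n(HCl) = 0.03554 × 0.5799 = 0.02061 mol
Let x = n(Na2CO3), y = n(NaHCO3).
Titrant: 2x + 1y = 0.02061;  mass: 105.99x + 84.01y = 1.192
Solving, x = 8.696 × 10^-3 mol, y = 3.218 × 10^-3 mol
mass of Na2CO3 = 8.696 × 10^-3 × 105.99 = 0.9217 g
% Na2CO3 = 0.9217 / 1.192 × 100 = 77.32 %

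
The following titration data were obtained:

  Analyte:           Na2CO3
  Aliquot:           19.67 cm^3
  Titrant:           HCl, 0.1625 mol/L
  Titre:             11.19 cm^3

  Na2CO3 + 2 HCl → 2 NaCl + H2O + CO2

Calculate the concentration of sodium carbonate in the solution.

0.04622 mol/L

n(HCl) = 0.01119 L × 0.1625 mol/L = 1.818 × 10^-3 mol
From the 1:2 mole ratio, n(Na2CO3) = 1/2 × 1.818 × 10^-3 = 9.092 × 10^-4 mol
[Na2CO3] = 9.092 × 10^-4 mol / 0.01967 L = 0.04622 mol/L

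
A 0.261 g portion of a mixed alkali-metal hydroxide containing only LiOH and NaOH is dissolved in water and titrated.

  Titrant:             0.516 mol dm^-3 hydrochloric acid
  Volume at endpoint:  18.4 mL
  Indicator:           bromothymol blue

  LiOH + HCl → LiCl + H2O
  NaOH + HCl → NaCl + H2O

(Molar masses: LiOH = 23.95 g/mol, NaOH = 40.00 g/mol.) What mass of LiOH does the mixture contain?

0.177 g

n(HCl) = 0.0184 × 0.516 = 9.49 × 10^-3 mol
Let x = n(LiOH), y = n(NaOH).
Titrant: 1x + 1y = 9.49 × 10^-3;  mass: 23.95x + 40.00y = 0.261
Solving, x = 7.40 × 10^-3 mol, y = 2.09 × 10^-3 mol
mass of LiOH = 7.40 × 10^-3 × 23.95 = 0.177 g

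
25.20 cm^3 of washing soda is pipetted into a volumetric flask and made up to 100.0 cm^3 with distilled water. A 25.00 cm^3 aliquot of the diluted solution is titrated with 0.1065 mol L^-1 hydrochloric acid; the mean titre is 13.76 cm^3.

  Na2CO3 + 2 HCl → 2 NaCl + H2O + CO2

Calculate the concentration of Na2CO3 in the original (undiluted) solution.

n(HCl) = 0.01376 × 0.1065 = 1.465 × 10^-3 mol
From the 1:2 ratio, n(Na2CO3) in the aliquot = 1/2 × 1.465 × 10^-3 = 7.327 × 10^-4 mol
[Na2CO3]_dilute = 7.327 × 10^-4 / 0.02500 = 0.02931 mol/L
Dilution factor = 100.0 / 25.20 = 3.968
[Na2CO3]_stock = 0.02931 × 3.968 = 0.1163 mol/L

0.1163 mol/L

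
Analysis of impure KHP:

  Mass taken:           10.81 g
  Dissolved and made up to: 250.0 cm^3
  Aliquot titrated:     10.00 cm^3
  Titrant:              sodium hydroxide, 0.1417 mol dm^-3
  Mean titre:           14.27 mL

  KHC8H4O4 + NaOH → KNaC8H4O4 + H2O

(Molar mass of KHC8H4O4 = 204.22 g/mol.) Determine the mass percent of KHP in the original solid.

n(NaOH) per titration = 0.01427 × 0.1417 = 2.022 × 10^-3 mol
n(KHC8H4O4) in each aliquot = 2.022 × 10^-3 mol (1:1 ratio)
n(KHC8H4O4) in the whole flask = 2.022 × 10^-3 × 250.0/10.00 = 0.05055 mol
mass of KHC8H4O4 = 0.05055 × 204.22 = 10.32 g
% KHC8H4O4 = 10.32 / 10.81 × 100 = 95.50 %

95.50 %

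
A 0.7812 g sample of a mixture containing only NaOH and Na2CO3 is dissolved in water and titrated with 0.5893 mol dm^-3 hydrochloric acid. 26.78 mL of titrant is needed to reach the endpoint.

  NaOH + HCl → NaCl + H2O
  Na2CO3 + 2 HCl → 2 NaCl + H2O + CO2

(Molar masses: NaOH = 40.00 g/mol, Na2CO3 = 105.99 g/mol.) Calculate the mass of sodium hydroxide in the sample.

n(HCl) = 0.02678 × 0.5893 = 0.01578 mol
Let x = n(NaOH), y = n(Na2CO3).
Titrant: 1x + 2y = 0.01578;  mass: 40.00x + 105.99y = 0.7812
Solving, x = 4.243 × 10^-3 mol, y = 5.769 × 10^-3 mol
mass of NaOH = 4.243 × 10^-3 × 40.00 = 0.1697 g

0.1697 g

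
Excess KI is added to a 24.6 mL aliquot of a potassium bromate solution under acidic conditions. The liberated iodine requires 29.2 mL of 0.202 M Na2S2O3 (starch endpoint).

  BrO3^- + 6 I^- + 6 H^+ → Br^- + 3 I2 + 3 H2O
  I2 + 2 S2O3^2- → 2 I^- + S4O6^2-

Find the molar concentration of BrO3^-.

0.0400 M

n(S2O3^2-) = 0.0292 × 0.202 = 5.90 × 10^-3 mol
n(I2) = n(S2O3^2-)/2 = 2.95 × 10^-3 mol
From the 1:3 ratio, n(BrO3^-) in the aliquot = 1/3 × 2.95 × 10^-3 = 9.83 × 10^-4 mol
[BrO3^-] = 9.83 × 10^-4 / 0.0246 = 0.0400 mol/L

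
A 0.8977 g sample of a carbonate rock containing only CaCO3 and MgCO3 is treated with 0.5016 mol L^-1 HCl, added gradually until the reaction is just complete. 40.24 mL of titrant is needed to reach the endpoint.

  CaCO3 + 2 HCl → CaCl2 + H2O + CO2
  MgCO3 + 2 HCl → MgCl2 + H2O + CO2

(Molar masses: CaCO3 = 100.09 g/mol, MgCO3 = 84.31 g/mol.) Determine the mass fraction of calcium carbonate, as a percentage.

33.09 %

n(HCl) = 0.04024 × 0.5016 = 0.02018 mol
Let x = n(CaCO3), y = n(MgCO3).
Titrant: 2x + 2y = 0.02018;  mass: 100.09x + 84.31y = 0.8977
Solving, x = 2.968 × 10^-3 mol, y = 7.125 × 10^-3 mol
mass of CaCO3 = 2.968 × 10^-3 × 100.09 = 0.2970 g
% CaCO3 = 0.2970 / 0.8977 × 100 = 33.09 %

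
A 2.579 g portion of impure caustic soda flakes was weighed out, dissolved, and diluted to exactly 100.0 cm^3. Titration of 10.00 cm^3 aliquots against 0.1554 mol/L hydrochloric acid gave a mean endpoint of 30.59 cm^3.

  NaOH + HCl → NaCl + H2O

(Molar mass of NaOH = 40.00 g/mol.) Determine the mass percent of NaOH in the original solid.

73.73 %

n(HCl) per titration = 0.03059 × 0.1554 = 4.754 × 10^-3 mol
n(NaOH) in each aliquot = 4.754 × 10^-3 mol (1:1 ratio)
n(NaOH) in the whole flask = 4.754 × 10^-3 × 100.0/10.00 = 0.04754 mol
mass of NaOH = 0.04754 × 40.00 = 1.901 g
% NaOH = 1.901 / 2.579 × 100 = 73.73 %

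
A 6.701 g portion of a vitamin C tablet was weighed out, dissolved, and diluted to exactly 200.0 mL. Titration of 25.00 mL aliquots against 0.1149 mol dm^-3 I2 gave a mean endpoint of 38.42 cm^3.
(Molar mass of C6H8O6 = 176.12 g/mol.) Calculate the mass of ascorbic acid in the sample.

C6H8O6 + I2 → C6H6O6 + 2 HI
n(I2) per titration = 0.03842 × 0.1149 = 4.414 × 10^-3 mol
n(C6H8O6) in each aliquot = 4.414 × 10^-3 mol (1:1 ratio)
n(C6H8O6) in the whole flask = 4.414 × 10^-3 × 200.0/25.00 = 0.03532 mol
mass of C6H8O6 = 0.03532 × 176.12 = 6.220 g

6.220 g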